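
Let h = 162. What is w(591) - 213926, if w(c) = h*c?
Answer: -118184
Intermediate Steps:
w(c) = 162*c
w(591) - 213926 = 162*591 - 213926 = 95742 - 213926 = -118184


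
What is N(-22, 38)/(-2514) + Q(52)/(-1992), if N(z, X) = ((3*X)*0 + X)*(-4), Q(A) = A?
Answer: 7169/208662 ≈ 0.034357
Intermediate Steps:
N(z, X) = -4*X (N(z, X) = (0 + X)*(-4) = X*(-4) = -4*X)
N(-22, 38)/(-2514) + Q(52)/(-1992) = -4*38/(-2514) + 52/(-1992) = -152*(-1/2514) + 52*(-1/1992) = 76/1257 - 13/498 = 7169/208662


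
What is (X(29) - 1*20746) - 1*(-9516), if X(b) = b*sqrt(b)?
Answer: -11230 + 29*sqrt(29) ≈ -11074.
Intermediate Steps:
X(b) = b**(3/2)
(X(29) - 1*20746) - 1*(-9516) = (29**(3/2) - 1*20746) - 1*(-9516) = (29*sqrt(29) - 20746) + 9516 = (-20746 + 29*sqrt(29)) + 9516 = -11230 + 29*sqrt(29)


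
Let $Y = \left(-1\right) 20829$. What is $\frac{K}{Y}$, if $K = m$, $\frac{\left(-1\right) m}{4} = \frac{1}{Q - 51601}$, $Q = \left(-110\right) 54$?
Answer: $- \frac{4}{1198521489} \approx -3.3374 \cdot 10^{-9}$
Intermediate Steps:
$Q = -5940$
$Y = -20829$
$m = \frac{4}{57541}$ ($m = - \frac{4}{-5940 - 51601} = - \frac{4}{-57541} = \left(-4\right) \left(- \frac{1}{57541}\right) = \frac{4}{57541} \approx 6.9516 \cdot 10^{-5}$)
$K = \frac{4}{57541} \approx 6.9516 \cdot 10^{-5}$
$\frac{K}{Y} = \frac{4}{57541 \left(-20829\right)} = \frac{4}{57541} \left(- \frac{1}{20829}\right) = - \frac{4}{1198521489}$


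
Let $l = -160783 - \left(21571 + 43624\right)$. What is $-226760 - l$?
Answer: $-782$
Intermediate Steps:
$l = -225978$ ($l = -160783 - 65195 = -225978$)
$-226760 - l = -226760 - -225978 = -226760 + 225978 = -782$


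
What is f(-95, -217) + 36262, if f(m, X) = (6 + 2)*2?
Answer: 36278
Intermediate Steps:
f(m, X) = 16 (f(m, X) = 8*2 = 16)
f(-95, -217) + 36262 = 16 + 36262 = 36278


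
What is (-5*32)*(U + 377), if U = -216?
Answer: -25760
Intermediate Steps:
(-5*32)*(U + 377) = (-5*32)*(-216 + 377) = -160*161 = -25760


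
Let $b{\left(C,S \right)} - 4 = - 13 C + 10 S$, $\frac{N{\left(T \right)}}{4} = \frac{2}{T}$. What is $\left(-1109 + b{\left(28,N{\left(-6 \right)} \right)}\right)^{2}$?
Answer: $\frac{19775809}{9} \approx 2.1973 \cdot 10^{6}$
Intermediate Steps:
$N{\left(T \right)} = \frac{8}{T}$ ($N{\left(T \right)} = 4 \frac{2}{T} = \frac{8}{T}$)
$b{\left(C,S \right)} = 4 - 13 C + 10 S$ ($b{\left(C,S \right)} = 4 - \left(- 10 S + 13 C\right) = 4 - 13 C + 10 S$)
$\left(-1109 + b{\left(28,N{\left(-6 \right)} \right)}\right)^{2} = \left(-1109 + \left(4 - 364 + 10 \frac{8}{-6}\right)\right)^{2} = \left(-1109 + \left(4 - 364 + 10 \cdot 8 \left(- \frac{1}{6}\right)\right)\right)^{2} = \left(-1109 + \left(4 - 364 + 10 \left(- \frac{4}{3}\right)\right)\right)^{2} = \left(-1109 - \frac{1120}{3}\right)^{2} = \left(- \frac{4447}{3}\right)^{2} = \frac{19775809}{9}$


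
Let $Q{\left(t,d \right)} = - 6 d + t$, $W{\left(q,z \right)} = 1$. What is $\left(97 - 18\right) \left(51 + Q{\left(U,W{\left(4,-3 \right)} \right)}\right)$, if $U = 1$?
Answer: $3634$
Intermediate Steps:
$Q{\left(t,d \right)} = t - 6 d$
$\left(97 - 18\right) \left(51 + Q{\left(U,W{\left(4,-3 \right)} \right)}\right) = \left(97 - 18\right) \left(51 + \left(1 - 6\right)\right) = 79 \left(51 + \left(1 - 6\right)\right) = 79 \left(51 - 5\right) = 79 \cdot 46 = 3634$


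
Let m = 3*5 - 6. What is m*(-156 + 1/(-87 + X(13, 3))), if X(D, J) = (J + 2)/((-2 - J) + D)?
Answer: -970236/691 ≈ -1404.1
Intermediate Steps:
X(D, J) = (2 + J)/(-2 + D - J)
m = 9 (m = 15 - 6 = 9)
m*(-156 + 1/(-87 + X(13, 3))) = 9*(-156 + 1/(-87 + (2 + 3)/(-2 + 13 - 1*3))) = 9*(-156 + 1/(-87 + 5/(-2 + 13 - 3))) = 9*(-156 + 1/(-87 + 5/8)) = 9*(-156 + 1/(-691/8)) = 9*(-156 - 8/691) = 9*(-107804/691) = -970236/691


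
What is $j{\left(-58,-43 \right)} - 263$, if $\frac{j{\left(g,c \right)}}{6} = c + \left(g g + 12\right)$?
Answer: $19735$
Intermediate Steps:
$j{\left(g,c \right)} = 72 + 6 c + 6 g^{2}$ ($j{\left(g,c \right)} = 6 \left(c + \left(g g + 12\right)\right) = 6 \left(c + \left(g^{2} + 12\right)\right) = 6 \left(c + \left(12 + g^{2}\right)\right) = 6 \left(12 + c + g^{2}\right) = 72 + 6 c + 6 g^{2}$)
$j{\left(-58,-43 \right)} - 263 = \left(72 + 6 \left(-43\right) + 6 \left(-58\right)^{2}\right) - 263 = \left(72 - 258 + 6 \cdot 3364\right) - 263 = \left(72 - 258 + 20184\right) - 263 = 19998 - 263 = 19735$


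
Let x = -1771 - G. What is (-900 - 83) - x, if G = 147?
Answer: 935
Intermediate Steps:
x = -1918 (x = -1771 - 1*147 = -1771 - 147 = -1918)
(-900 - 83) - x = (-900 - 83) - 1*(-1918) = -983 + 1918 = 935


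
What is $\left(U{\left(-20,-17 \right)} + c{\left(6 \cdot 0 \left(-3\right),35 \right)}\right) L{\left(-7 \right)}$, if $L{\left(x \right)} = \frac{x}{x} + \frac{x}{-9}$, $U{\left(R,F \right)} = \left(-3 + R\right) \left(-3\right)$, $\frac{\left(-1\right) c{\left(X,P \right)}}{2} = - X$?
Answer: $\frac{368}{3} \approx 122.67$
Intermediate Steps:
$c{\left(X,P \right)} = 2 X$ ($c{\left(X,P \right)} = - 2 \left(- X\right) = 2 X$)
$U{\left(R,F \right)} = 9 - 3 R$
$L{\left(x \right)} = 1 - \frac{x}{9}$ ($L{\left(x \right)} = 1 + x \left(- \frac{1}{9}\right) = 1 - \frac{x}{9}$)
$\left(U{\left(-20,-17 \right)} + c{\left(6 \cdot 0 \left(-3\right),35 \right)}\right) L{\left(-7 \right)} = \left(\left(9 - -60\right) + 2 \cdot 6 \cdot 0 \left(-3\right)\right) \left(1 - - \frac{7}{9}\right) = \left(\left(9 + 60\right) + 2 \cdot 0 \left(-3\right)\right) \left(1 + \frac{7}{9}\right) = \left(69 + 2 \cdot 0\right) \frac{16}{9} = \left(69 + 0\right) \frac{16}{9} = 69 \cdot \frac{16}{9} = \frac{368}{3}$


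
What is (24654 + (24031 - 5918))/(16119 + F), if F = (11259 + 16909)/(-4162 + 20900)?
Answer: 357917023/134913995 ≈ 2.6529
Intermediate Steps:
F = 14084/8369 (F = 28168/16738 = 28168*(1/16738) = 14084/8369 ≈ 1.6829)
(24654 + (24031 - 5918))/(16119 + F) = (24654 + (24031 - 5918))/(16119 + 14084/8369) = (24654 + 18113)/(134913995/8369) = 42767*(8369/134913995) = 357917023/134913995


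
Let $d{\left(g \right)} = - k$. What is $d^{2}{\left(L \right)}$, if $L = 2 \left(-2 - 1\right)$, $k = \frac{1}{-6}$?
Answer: $\frac{1}{36} \approx 0.027778$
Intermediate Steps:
$k = - \frac{1}{6} \approx -0.16667$
$L = -6$ ($L = 2 \left(-3\right) = -6$)
$d{\left(g \right)} = \frac{1}{6}$ ($d{\left(g \right)} = \left(-1\right) \left(- \frac{1}{6}\right) = \frac{1}{6}$)
$d^{2}{\left(L \right)} = \left(\frac{1}{6}\right)^{2} = \frac{1}{36}$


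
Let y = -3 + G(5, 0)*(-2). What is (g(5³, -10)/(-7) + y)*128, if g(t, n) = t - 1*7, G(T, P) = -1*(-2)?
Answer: -21376/7 ≈ -3053.7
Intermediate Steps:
G(T, P) = 2
g(t, n) = -7 + t (g(t, n) = t - 7 = -7 + t)
y = -7 (y = -3 + 2*(-2) = -3 - 4 = -7)
(g(5³, -10)/(-7) + y)*128 = ((-7 + 5³)/(-7) - 7)*128 = ((-7 + 125)*(-⅐) - 7)*128 = (118*(-⅐) - 7)*128 = (-118/7 - 7)*128 = -167/7*128 = -21376/7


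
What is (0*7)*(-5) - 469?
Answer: -469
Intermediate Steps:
(0*7)*(-5) - 469 = 0*(-5) - 469 = 0 - 469 = -469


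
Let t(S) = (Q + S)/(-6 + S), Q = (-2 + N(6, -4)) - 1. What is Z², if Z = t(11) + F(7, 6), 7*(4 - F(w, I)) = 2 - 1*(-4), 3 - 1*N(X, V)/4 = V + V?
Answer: 224676/1225 ≈ 183.41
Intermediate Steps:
N(X, V) = 12 - 8*V (N(X, V) = 12 - 4*(V + V) = 12 - 8*V)
Q = 41 (Q = (-2 + (12 - 8*(-4))) - 1 = (-2 + (12 + 32)) - 1 = (-2 + 44) - 1 = 42 - 1 = 41)
F(w, I) = 22/7 (F(w, I) = 4 - (2 - 1*(-4))/7 = 4 - (2 + 4)/7 = 4 - ⅐*6 = 4 - 6/7 = 22/7)
t(S) = (41 + S)/(-6 + S)
Z = 474/35 (Z = (41 + 11)/(-6 + 11) + 22/7 = 52/5 + 22/7 = 474/35 ≈ 13.543)
Z² = (474/35)² = 224676/1225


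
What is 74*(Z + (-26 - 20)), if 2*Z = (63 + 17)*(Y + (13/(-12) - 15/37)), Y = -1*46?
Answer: -431912/3 ≈ -1.4397e+5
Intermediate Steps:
Y = -46
Z = -210850/111 (Z = ((63 + 17)*(-46 + (13/(-12) - 15/37)))/2 = (80*(-46 + (13*(-1/12) - 15*1/37)))/2 = (80*(-46 + (-13/12 - 15/37)))/2 = (80*(-46 - 661/444))/2 = (80*(-21085/444))/2 = (1/2)*(-421700/111) = -210850/111 ≈ -1899.5)
74*(Z + (-26 - 20)) = 74*(-210850/111 + (-26 - 20)) = 74*(-210850/111 - 46) = 74*(-215956/111) = -431912/3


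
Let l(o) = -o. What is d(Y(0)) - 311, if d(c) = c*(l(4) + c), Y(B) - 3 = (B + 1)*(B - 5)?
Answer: -299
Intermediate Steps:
Y(B) = 3 + (1 + B)*(-5 + B) (Y(B) = 3 + (B + 1)*(B - 5) = 3 + (1 + B)*(-5 + B))
d(c) = c*(-4 + c) (d(c) = c*(-1*4 + c) = c*(-4 + c))
d(Y(0)) - 311 = (-2 + 0² - 4*0)*(-4 + (-2 + 0² - 4*0)) - 311 = (-2 + 0 + 0)*(-4 + (-2 + 0 + 0)) - 311 = -2*(-4 - 2) - 311 = -2*(-6) - 311 = 12 - 311 = -299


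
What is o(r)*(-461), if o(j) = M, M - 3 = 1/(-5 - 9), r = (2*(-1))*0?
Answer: -18901/14 ≈ -1350.1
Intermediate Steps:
r = 0 (r = -2*0 = 0)
M = 41/14 (M = 3 + 1/(-5 - 9) = 3 + 1/(-14) = 3 - 1/14 = 41/14 ≈ 2.9286)
o(j) = 41/14
o(r)*(-461) = (41/14)*(-461) = -18901/14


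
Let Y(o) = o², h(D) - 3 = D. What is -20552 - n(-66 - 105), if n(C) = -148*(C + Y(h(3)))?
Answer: -40532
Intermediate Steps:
h(D) = 3 + D
n(C) = -5328 - 148*C (n(C) = -148*(C + (3 + 3)²) = -148*(C + 6²) = -148*(C + 36) = -148*(36 + C) = -5328 - 148*C)
-20552 - n(-66 - 105) = -20552 - (-5328 - 148*(-66 - 105)) = -20552 - (-5328 - 148*(-171)) = -20552 - (-5328 + 25308) = -20552 - 1*19980 = -20552 - 19980 = -40532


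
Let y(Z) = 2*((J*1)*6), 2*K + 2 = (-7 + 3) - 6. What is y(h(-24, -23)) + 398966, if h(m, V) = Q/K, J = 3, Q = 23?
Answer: 399002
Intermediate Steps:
K = -6 (K = -1 + ((-7 + 3) - 6)/2 = -1 + (-4 - 6)/2 = -1 + (½)*(-10) = -1 - 5 = -6)
h(m, V) = -23/6 (h(m, V) = 23/(-6) = 23*(-⅙) = -23/6)
y(Z) = 36 (y(Z) = 2*((3*1)*6) = 2*(3*6) = 2*18 = 36)
y(h(-24, -23)) + 398966 = 36 + 398966 = 399002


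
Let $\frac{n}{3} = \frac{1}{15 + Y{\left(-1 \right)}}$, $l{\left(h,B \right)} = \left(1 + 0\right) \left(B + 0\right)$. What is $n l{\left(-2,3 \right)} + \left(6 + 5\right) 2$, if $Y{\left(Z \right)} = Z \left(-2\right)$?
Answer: $\frac{383}{17} \approx 22.529$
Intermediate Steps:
$Y{\left(Z \right)} = - 2 Z$
$l{\left(h,B \right)} = B$ ($l{\left(h,B \right)} = 1 B = B$)
$n = \frac{3}{17}$ ($n = \frac{3}{15 - -2} = \frac{3}{15 + 2} = \frac{3}{17} \approx 0.17647$)
$n l{\left(-2,3 \right)} + \left(6 + 5\right) 2 = \frac{3}{17} \cdot 3 + \left(6 + 5\right) 2 = \frac{9}{17} + 11 \cdot 2 = \frac{9}{17} + 22 = \frac{383}{17}$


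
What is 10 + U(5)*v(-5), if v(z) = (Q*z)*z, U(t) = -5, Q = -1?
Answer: 135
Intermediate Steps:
v(z) = -z² (v(z) = (-z)*z = -z²)
10 + U(5)*v(-5) = 10 - (-5)*(-5)² = 10 - (-5)*25 = 10 - 5*(-25) = 10 + 125 = 135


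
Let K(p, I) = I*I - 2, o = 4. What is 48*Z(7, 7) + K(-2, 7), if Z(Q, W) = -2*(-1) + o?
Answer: 335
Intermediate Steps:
K(p, I) = -2 + I**2 (K(p, I) = I**2 - 2 = -2 + I**2)
Z(Q, W) = 6 (Z(Q, W) = -2*(-1) + 4 = 2 + 4 = 6)
48*Z(7, 7) + K(-2, 7) = 48*6 + (-2 + 7**2) = 288 + (-2 + 49) = 288 + 47 = 335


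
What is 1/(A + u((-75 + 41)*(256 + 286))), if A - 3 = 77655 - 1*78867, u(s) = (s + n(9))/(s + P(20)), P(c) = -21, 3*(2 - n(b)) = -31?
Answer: -55347/66859276 ≈ -0.00082781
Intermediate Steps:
n(b) = 37/3 (n(b) = 2 - ⅓*(-31) = 2 + 31/3 = 37/3)
u(s) = (37/3 + s)/(-21 + s) (u(s) = (s + 37/3)/(s - 21) = (37/3 + s)/(-21 + s))
A = -1209 (A = 3 + (77655 - 1*78867) = 3 + (77655 - 78867) = 3 - 1212 = -1209)
1/(A + u((-75 + 41)*(256 + 286))) = 1/(-1209 + (37/3 + (-75 + 41)*(256 + 286))/(-21 + (-75 + 41)*(256 + 286))) = 1/(-1209 + (37/3 - 34*542)/(-21 - 34*542)) = 1/(-1209 + (37/3 - 18428)/(-21 - 18428)) = 1/(-1209 - 55247/3/(-18449)) = 1/(-1209 - 1/18449*(-55247/3)) = 1/(-1209 + 55247/55347) = 1/(-66859276/55347) = -55347/66859276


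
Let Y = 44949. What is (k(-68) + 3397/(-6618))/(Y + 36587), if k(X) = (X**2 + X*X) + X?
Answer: 8678549/77086464 ≈ 0.11258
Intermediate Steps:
k(X) = X + 2*X**2 (k(X) = (X**2 + X**2) + X = 2*X**2 + X = X + 2*X**2)
(k(-68) + 3397/(-6618))/(Y + 36587) = (-68*(1 + 2*(-68)) + 3397/(-6618))/(44949 + 36587) = (-68*(1 - 136) + 3397*(-1/6618))/81536 = (-68*(-135) - 3397/6618)*(1/81536) = (9180 - 3397/6618)*(1/81536) = (60749843/6618)*(1/81536) = 8678549/77086464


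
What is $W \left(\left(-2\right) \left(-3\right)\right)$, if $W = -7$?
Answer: $-42$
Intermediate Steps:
$W \left(\left(-2\right) \left(-3\right)\right) = - 7 \left(\left(-2\right) \left(-3\right)\right) = \left(-7\right) 6 = -42$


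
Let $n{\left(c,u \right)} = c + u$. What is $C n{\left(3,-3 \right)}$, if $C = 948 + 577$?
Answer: $0$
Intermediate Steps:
$C = 1525$
$C n{\left(3,-3 \right)} = 1525 \left(3 - 3\right) = 1525 \cdot 0 = 0$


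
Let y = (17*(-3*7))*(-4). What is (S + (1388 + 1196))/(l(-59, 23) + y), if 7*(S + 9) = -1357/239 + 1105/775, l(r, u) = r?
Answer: 667578609/355002235 ≈ 1.8805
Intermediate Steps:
y = 1428 (y = (17*(-21))*(-4) = -357*(-4) = 1428)
S = -2491351/259315 (S = -9 + (-1357/239 + 1105/775)/7 = -9 + (-1357*1/239 + 1105*(1/775))/7 = -9 + (-1357/239 + 221/155)/7 = -9 + (⅐)*(-157516/37045) = -9 - 157516/259315 = -2491351/259315 ≈ -9.6074)
(S + (1388 + 1196))/(l(-59, 23) + y) = (-2491351/259315 + (1388 + 1196))/(-59 + 1428) = (-2491351/259315 + 2584)/1369 = (667578609/259315)*(1/1369) = 667578609/355002235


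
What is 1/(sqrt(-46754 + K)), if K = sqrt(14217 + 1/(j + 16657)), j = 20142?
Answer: -I*sqrt(10514)/(2*sqrt(122892889 - sqrt(98225427346))) ≈ -0.0046307*I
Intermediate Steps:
K = 2*sqrt(98225427346)/5257 (K = sqrt(14217 + 1/(20142 + 16657)) = sqrt(14217 + 1/36799) = sqrt(523171384/36799) = 2*sqrt(98225427346)/5257 ≈ 119.24)
1/(sqrt(-46754 + K)) = 1/(sqrt(-46754 + 2*sqrt(98225427346)/5257)) = 1/sqrt(-46754 + 2*sqrt(98225427346)/5257)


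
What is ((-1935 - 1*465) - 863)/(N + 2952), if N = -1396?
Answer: -3263/1556 ≈ -2.0970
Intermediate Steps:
((-1935 - 1*465) - 863)/(N + 2952) = ((-1935 - 1*465) - 863)/(-1396 + 2952) = ((-1935 - 465) - 863)/1556 = (-2400 - 863)*(1/1556) = -3263*1/1556 = -3263/1556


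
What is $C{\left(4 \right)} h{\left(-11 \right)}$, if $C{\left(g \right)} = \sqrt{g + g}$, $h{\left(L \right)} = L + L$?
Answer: $- 44 \sqrt{2} \approx -62.225$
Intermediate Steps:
$h{\left(L \right)} = 2 L$
$C{\left(g \right)} = \sqrt{2} \sqrt{g}$ ($C{\left(g \right)} = \sqrt{2 g} = \sqrt{2} \sqrt{g}$)
$C{\left(4 \right)} h{\left(-11 \right)} = \sqrt{2} \sqrt{4} \cdot 2 \left(-11\right) = \sqrt{2} \cdot 2 \left(-22\right) = 2 \sqrt{2} \left(-22\right) = - 44 \sqrt{2}$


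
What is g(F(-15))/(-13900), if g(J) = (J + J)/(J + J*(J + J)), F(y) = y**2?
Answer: -1/3134450 ≈ -3.1904e-7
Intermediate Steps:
g(J) = 2*J/(J + 2*J**2) (g(J) = (2*J)/(J + J*(2*J)) = (2*J)/(J + 2*J**2) = 2*J/(J + 2*J**2))
g(F(-15))/(-13900) = (2/(1 + 2*(-15)**2))/(-13900) = (2/(1 + 2*225))*(-1/13900) = (2/(1 + 450))*(-1/13900) = (2/451)*(-1/13900) = -1/3134450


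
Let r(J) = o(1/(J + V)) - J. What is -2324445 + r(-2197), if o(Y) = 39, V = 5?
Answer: -2322209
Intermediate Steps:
r(J) = 39 - J
-2324445 + r(-2197) = -2324445 + (39 - 1*(-2197)) = -2324445 + (39 + 2197) = -2324445 + 2236 = -2322209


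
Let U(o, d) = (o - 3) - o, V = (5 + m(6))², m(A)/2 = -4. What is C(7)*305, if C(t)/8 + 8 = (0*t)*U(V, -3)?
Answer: -19520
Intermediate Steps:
m(A) = -8 (m(A) = 2*(-4) = -8)
V = 9 (V = (5 - 8)² = (-3)² = 9)
U(o, d) = -3 (U(o, d) = (-3 + o) - o = -3)
C(t) = -64 (C(t) = -64 + 8*((0*t)*(-3)) = -64 + 8*(0*(-3)) = -64 + 8*0 = -64 + 0 = -64)
C(7)*305 = -64*305 = -19520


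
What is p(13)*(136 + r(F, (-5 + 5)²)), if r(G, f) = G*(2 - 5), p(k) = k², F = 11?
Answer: 17407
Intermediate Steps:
r(G, f) = -3*G (r(G, f) = G*(-3) = -3*G)
p(13)*(136 + r(F, (-5 + 5)²)) = 13²*(136 - 3*11) = 169*(136 - 33) = 169*103 = 17407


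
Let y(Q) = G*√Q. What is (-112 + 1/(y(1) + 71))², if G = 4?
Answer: 70543201/5625 ≈ 12541.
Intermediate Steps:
y(Q) = 4*√Q
(-112 + 1/(y(1) + 71))² = (-112 + 1/(4*√1 + 71))² = (-112 + 1/(4*1 + 71))² = (-112 + 1/(4 + 71))² = (-112 + 1/75)² = (-8399/75)² = 70543201/5625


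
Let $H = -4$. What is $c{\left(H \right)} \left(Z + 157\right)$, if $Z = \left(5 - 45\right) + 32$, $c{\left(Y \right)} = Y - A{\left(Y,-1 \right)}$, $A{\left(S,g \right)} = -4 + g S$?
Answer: $-596$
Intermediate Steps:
$A{\left(S,g \right)} = -4 + S g$
$c{\left(Y \right)} = 4 + 2 Y$ ($c{\left(Y \right)} = Y - \left(-4 + Y \left(-1\right)\right) = Y - \left(-4 - Y\right) = Y + \left(4 + Y\right) = 4 + 2 Y$)
$Z = -8$ ($Z = -40 + 32 = -8$)
$c{\left(H \right)} \left(Z + 157\right) = \left(4 + 2 \left(-4\right)\right) \left(-8 + 157\right) = \left(4 - 8\right) 149 = \left(-4\right) 149 = -596$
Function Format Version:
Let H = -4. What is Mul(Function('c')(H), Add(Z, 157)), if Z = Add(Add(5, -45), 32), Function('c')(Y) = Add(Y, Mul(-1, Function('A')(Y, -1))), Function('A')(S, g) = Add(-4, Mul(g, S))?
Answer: -596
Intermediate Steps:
Function('A')(S, g) = Add(-4, Mul(S, g))
Function('c')(Y) = Add(4, Mul(2, Y)) (Function('c')(Y) = Add(Y, Mul(-1, Add(-4, Mul(Y, -1)))) = Add(Y, Mul(-1, Add(-4, Mul(-1, Y)))) = Add(Y, Add(4, Y)) = Add(4, Mul(2, Y)))
Z = -8 (Z = Add(-40, 32) = -8)
Mul(Function('c')(H), Add(Z, 157)) = Mul(Add(4, Mul(2, -4)), Add(-8, 157)) = Mul(Add(4, -8), 149) = Mul(-4, 149) = -596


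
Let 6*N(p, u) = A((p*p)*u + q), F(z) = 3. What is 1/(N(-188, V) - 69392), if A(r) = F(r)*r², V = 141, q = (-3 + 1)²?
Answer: 1/12417675923640 ≈ 8.0530e-14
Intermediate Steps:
q = 4 (q = (-2)² = 4)
A(r) = 3*r²
N(p, u) = (4 + u*p²)²/2 (N(p, u) = (3*((p*p)*u + 4)²)/6 = (3*(p²*u + 4)²)/6 = (3*(u*p² + 4)²)/6 = (3*(4 + u*p²)²)/6 = (4 + u*p²)²/2)
1/(N(-188, V) - 69392) = 1/((4 + 141*(-188)²)²/2 - 69392) = 1/((4 + 141*35344)²/2 - 69392) = 1/((4 + 4983504)²/2 - 69392) = 1/((½)*4983508² - 69392) = 1/((½)*24835351986064 - 69392) = 1/(12417675993032 - 69392) = 1/12417675923640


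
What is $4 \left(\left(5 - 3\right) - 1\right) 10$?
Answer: $40$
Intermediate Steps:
$4 \left(\left(5 - 3\right) - 1\right) 10 = 4 \left(2 - 1\right) 10 = 4 \cdot 1 \cdot 10 = 4 \cdot 10 = 40$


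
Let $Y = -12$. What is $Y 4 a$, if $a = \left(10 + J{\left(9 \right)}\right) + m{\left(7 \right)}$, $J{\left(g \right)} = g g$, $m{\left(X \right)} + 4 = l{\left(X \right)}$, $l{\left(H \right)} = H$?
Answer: $-4512$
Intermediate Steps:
$m{\left(X \right)} = -4 + X$
$J{\left(g \right)} = g^{2}$
$a = 94$ ($a = \left(10 + 9^{2}\right) + \left(-4 + 7\right) = \left(10 + 81\right) + 3 = 91 + 3 = 94$)
$Y 4 a = \left(-12\right) 4 \cdot 94 = \left(-48\right) 94 = -4512$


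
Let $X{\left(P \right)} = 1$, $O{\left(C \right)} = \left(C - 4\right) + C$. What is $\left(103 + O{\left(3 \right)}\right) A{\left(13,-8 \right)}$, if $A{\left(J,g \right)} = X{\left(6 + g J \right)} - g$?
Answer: $945$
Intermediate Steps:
$O{\left(C \right)} = -4 + 2 C$ ($O{\left(C \right)} = \left(-4 + C\right) + C = -4 + 2 C$)
$A{\left(J,g \right)} = 1 - g$
$\left(103 + O{\left(3 \right)}\right) A{\left(13,-8 \right)} = \left(103 + \left(-4 + 2 \cdot 3\right)\right) \left(1 - -8\right) = \left(103 + \left(-4 + 6\right)\right) \left(1 + 8\right) = \left(103 + 2\right) 9 = 105 \cdot 9 = 945$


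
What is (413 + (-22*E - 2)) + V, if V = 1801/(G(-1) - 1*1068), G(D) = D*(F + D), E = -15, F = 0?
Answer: 788846/1067 ≈ 739.31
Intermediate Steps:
G(D) = D² (G(D) = D*(0 + D) = D*D = D²)
V = -1801/1067 (V = 1801/((-1)² - 1*1068) = 1801/(1 - 1068) = 1801/(-1067) = 1801*(-1/1067) = -1801/1067 ≈ -1.6879)
(413 + (-22*E - 2)) + V = (413 + (-22*(-15) - 2)) - 1801/1067 = (413 + (330 - 2)) - 1801/1067 = (413 + 328) - 1801/1067 = 741 - 1801/1067 = 788846/1067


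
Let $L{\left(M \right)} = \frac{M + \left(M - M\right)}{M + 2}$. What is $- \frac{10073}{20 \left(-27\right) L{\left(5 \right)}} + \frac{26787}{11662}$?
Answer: $\frac{447312091}{15743700} \approx 28.412$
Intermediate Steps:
$L{\left(M \right)} = \frac{M}{2 + M}$ ($L{\left(M \right)} = \frac{M + 0}{2 + M} = \frac{M}{2 + M}$)
$- \frac{10073}{20 \left(-27\right) L{\left(5 \right)}} + \frac{26787}{11662} = - \frac{10073}{20 \left(-27\right) \frac{5}{2 + 5}} + \frac{26787}{11662} = - \frac{10073}{\left(-540\right) \frac{5}{7}} + 26787 \cdot \frac{1}{11662} = - \frac{10073}{\left(-540\right) 5 \cdot \frac{1}{7}} + \frac{26787}{11662} = - \frac{10073}{\left(-540\right) \frac{5}{7}} + \frac{26787}{11662} = - \frac{10073}{- \frac{2700}{7}} + \frac{26787}{11662} = \left(-10073\right) \left(- \frac{7}{2700}\right) + \frac{26787}{11662} = \frac{70511}{2700} + \frac{26787}{11662} = \frac{447312091}{15743700}$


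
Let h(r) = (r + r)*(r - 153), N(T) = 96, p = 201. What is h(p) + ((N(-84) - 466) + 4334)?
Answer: 23260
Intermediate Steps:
h(r) = 2*r*(-153 + r) (h(r) = (2*r)*(-153 + r) = 2*r*(-153 + r))
h(p) + ((N(-84) - 466) + 4334) = 2*201*(-153 + 201) + ((96 - 466) + 4334) = 2*201*48 + (-370 + 4334) = 19296 + 3964 = 23260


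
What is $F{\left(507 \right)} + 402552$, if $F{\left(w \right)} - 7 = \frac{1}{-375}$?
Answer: $\frac{150959624}{375} \approx 4.0256 \cdot 10^{5}$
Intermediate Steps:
$F{\left(w \right)} = \frac{2624}{375}$ ($F{\left(w \right)} = 7 + \frac{1}{-375} = 7 - \frac{1}{375} = \frac{2624}{375}$)
$F{\left(507 \right)} + 402552 = \frac{2624}{375} + 402552 = \frac{150959624}{375}$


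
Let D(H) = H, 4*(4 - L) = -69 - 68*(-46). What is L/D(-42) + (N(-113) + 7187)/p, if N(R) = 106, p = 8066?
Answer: 12885031/677544 ≈ 19.017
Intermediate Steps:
L = -3043/4 (L = 4 - (-69 - 68*(-46))/4 = 4 - (-69 + 3128)/4 = 4 - ¼*3059 = 4 - 3059/4 = -3043/4 ≈ -760.75)
L/D(-42) + (N(-113) + 7187)/p = -3043/4/(-42) + (106 + 7187)/8066 = -3043/4*(-1/42) + 7293*(1/8066) = 3043/168 + 7293/8066 = 12885031/677544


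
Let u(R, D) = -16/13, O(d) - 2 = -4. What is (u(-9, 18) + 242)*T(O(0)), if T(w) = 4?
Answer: 12520/13 ≈ 963.08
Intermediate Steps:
O(d) = -2 (O(d) = 2 - 4 = -2)
u(R, D) = -16/13 (u(R, D) = -16*1/13 = -16/13)
(u(-9, 18) + 242)*T(O(0)) = (-16/13 + 242)*4 = (3130/13)*4 = 12520/13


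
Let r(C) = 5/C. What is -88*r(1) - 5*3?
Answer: -455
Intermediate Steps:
-88*r(1) - 5*3 = -440/1 - 5*3 = -440 - 15 = -455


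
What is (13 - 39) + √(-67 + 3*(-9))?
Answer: -26 + I*√94 ≈ -26.0 + 9.6954*I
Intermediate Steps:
(13 - 39) + √(-67 + 3*(-9)) = -26 + √(-67 - 27) = -26 + √(-94) = -26 + I*√94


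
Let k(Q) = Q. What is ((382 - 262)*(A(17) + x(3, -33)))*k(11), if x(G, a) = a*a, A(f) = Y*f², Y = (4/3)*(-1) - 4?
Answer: -597080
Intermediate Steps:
Y = -16/3 (Y = (4*(⅓))*(-1) - 4 = (4/3)*(-1) - 4 = -4/3 - 4 = -16/3 ≈ -5.3333)
A(f) = -16*f²/3
x(G, a) = a²
((382 - 262)*(A(17) + x(3, -33)))*k(11) = ((382 - 262)*(-16/3*17² + (-33)²))*11 = (120*(-16/3*289 + 1089))*11 = (120*(-4624/3 + 1089))*11 = (120*(-1357/3))*11 = -54280*11 = -597080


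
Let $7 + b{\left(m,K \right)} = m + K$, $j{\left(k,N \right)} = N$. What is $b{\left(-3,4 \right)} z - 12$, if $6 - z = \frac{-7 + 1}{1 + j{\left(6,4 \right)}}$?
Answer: $- \frac{276}{5} \approx -55.2$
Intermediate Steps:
$b{\left(m,K \right)} = -7 + K + m$ ($b{\left(m,K \right)} = -7 + \left(m + K\right) = -7 + \left(K + m\right) = -7 + K + m$)
$z = \frac{36}{5}$ ($z = 6 - \frac{-7 + 1}{1 + 4} = 6 - - \frac{6}{5} = 6 + \frac{6}{5} = \frac{36}{5} \approx 7.2$)
$b{\left(-3,4 \right)} z - 12 = \left(-7 + 4 - 3\right) \frac{36}{5} - 12 = \left(-6\right) \frac{36}{5} - 12 = - \frac{216}{5} - 12 = - \frac{276}{5}$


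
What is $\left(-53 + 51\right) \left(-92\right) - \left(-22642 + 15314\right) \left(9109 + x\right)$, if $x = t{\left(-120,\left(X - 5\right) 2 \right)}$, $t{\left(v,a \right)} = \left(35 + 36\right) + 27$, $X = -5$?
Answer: $67469080$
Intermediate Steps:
$t{\left(v,a \right)} = 98$ ($t{\left(v,a \right)} = 71 + 27 = 98$)
$x = 98$
$\left(-53 + 51\right) \left(-92\right) - \left(-22642 + 15314\right) \left(9109 + x\right) = \left(-53 + 51\right) \left(-92\right) - \left(-22642 + 15314\right) \left(9109 + 98\right) = \left(-2\right) \left(-92\right) - \left(-7328\right) 9207 = 184 - -67468896 = 184 + 67468896 = 67469080$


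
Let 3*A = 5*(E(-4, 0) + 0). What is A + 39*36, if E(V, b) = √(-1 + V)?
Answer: 1404 + 5*I*√5/3 ≈ 1404.0 + 3.7268*I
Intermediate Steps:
A = 5*I*√5/3 (A = (5*(√(-1 - 4) + 0))/3 = (5*(√(-5) + 0))/3 = (5*(I*√5 + 0))/3 = (5*(I*√5))/3 = (5*I*√5)/3 = 5*I*√5/3 ≈ 3.7268*I)
A + 39*36 = 5*I*√5/3 + 39*36 = 5*I*√5/3 + 1404 = 1404 + 5*I*√5/3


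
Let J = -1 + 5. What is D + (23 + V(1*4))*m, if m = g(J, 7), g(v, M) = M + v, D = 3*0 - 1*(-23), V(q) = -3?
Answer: 243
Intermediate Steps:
D = 23 (D = 0 + 23 = 23)
J = 4
m = 11 (m = 7 + 4 = 11)
D + (23 + V(1*4))*m = 23 + (23 - 3)*11 = 23 + 20*11 = 23 + 220 = 243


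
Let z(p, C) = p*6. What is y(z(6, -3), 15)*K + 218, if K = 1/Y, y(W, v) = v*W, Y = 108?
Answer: 223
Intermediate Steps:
z(p, C) = 6*p
y(W, v) = W*v
K = 1/108 ≈ 0.0092593
y(z(6, -3), 15)*K + 218 = ((6*6)*15)*(1/108) + 218 = (36*15)*(1/108) + 218 = 540*(1/108) + 218 = 5 + 218 = 223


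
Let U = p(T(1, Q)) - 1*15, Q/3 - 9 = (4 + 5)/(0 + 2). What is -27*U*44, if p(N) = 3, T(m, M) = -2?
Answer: 14256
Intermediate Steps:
Q = 81/2 (Q = 27 + 3*((4 + 5)/(0 + 2)) = 27 + 3*(9/2) = 27 + 27/2 = 81/2 ≈ 40.500)
U = -12 (U = 3 - 1*15 = 3 - 15 = -12)
-27*U*44 = -27*(-12)*44 = 324*44 = 14256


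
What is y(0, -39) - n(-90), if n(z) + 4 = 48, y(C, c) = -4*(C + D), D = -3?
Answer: -32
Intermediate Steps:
y(C, c) = 12 - 4*C (y(C, c) = -4*(C - 3) = -4*(-3 + C) = 12 - 4*C)
n(z) = 44 (n(z) = -4 + 48 = 44)
y(0, -39) - n(-90) = (12 - 4*0) - 1*44 = (12 + 0) - 44 = 12 - 44 = -32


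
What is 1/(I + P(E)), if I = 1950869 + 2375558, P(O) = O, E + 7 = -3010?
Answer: 1/4323410 ≈ 2.3130e-7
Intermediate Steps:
E = -3017 (E = -7 - 3010 = -3017)
I = 4326427
1/(I + P(E)) = 1/(4326427 - 3017) = 1/4323410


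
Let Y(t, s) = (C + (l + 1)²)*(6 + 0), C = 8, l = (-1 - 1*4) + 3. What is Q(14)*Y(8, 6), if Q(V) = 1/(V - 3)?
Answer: 54/11 ≈ 4.9091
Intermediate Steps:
Q(V) = 1/(-3 + V)
l = -2 (l = (-1 - 4) + 3 = -5 + 3 = -2)
Y(t, s) = 54 (Y(t, s) = (8 + (-2 + 1)²)*(6 + 0) = (8 + (-1)²)*6 = (8 + 1)*6 = 9*6 = 54)
Q(14)*Y(8, 6) = 54/(-3 + 14) = 54/11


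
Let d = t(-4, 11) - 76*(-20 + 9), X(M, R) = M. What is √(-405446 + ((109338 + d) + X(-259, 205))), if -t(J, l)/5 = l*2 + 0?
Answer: 3*I*√32849 ≈ 543.73*I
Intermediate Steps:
t(J, l) = -10*l (t(J, l) = -5*(l*2 + 0) = -5*(2*l + 0) = -10*l)
d = 726 (d = -10*11 - 76*(-20 + 9) = -110 - 76*(-11) = -110 + 836 = 726)
√(-405446 + ((109338 + d) + X(-259, 205))) = √(-405446 + ((109338 + 726) - 259)) = √(-405446 + (110064 - 259)) = √(-405446 + 109805) = √(-295641) = 3*I*√32849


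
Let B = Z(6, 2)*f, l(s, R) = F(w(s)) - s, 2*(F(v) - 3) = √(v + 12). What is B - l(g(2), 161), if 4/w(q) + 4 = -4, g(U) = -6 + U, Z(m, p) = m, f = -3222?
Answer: -19339 - √46/4 ≈ -19341.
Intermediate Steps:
w(q) = -½ (w(q) = 4/(-4 - 4) = 4/(-8) = 4*(-⅛) = -½)
F(v) = 3 + √(12 + v)/2 (F(v) = 3 + √(v + 12)/2 = 3 + √(12 + v)/2)
l(s, R) = 3 - s + √46/4 (l(s, R) = (3 + √(12 - ½)/2) - s = (3 + √(23/2)/2) - s = (3 + (√46/2)/2) - s = (3 + √46/4) - s = 3 - s + √46/4)
B = -19332 (B = 6*(-3222) = -19332)
B - l(g(2), 161) = -19332 - (3 - (-6 + 2) + √46/4) = -19332 - (3 - 1*(-4) + √46/4) = -19332 - (3 + 4 + √46/4) = -19332 - (7 + √46/4) = -19332 + (-7 - √46/4) = -19339 - √46/4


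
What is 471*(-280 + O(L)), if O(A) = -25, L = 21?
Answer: -143655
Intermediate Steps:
471*(-280 + O(L)) = 471*(-280 - 25) = 471*(-305) = -143655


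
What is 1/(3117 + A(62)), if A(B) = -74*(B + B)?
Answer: -1/6059 ≈ -0.00016504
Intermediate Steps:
A(B) = -148*B
1/(3117 + A(62)) = 1/(3117 - 148*62) = 1/(3117 - 9176) = 1/(-6059) = -1/6059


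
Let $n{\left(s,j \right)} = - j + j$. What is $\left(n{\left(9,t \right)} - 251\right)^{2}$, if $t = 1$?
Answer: $63001$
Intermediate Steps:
$n{\left(s,j \right)} = 0$
$\left(n{\left(9,t \right)} - 251\right)^{2} = \left(0 - 251\right)^{2} = \left(-251\right)^{2} = 63001$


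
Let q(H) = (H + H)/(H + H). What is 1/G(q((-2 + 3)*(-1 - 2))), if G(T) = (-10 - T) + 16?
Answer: ⅕ ≈ 0.20000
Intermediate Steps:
q(H) = 1 (q(H) = (2*H)/((2*H)) = (2*H)*(1/(2*H)) = 1)
G(T) = 6 - T
1/G(q((-2 + 3)*(-1 - 2))) = 1/(6 - 1*1) = 1/(6 - 1) = 1/5 = ⅕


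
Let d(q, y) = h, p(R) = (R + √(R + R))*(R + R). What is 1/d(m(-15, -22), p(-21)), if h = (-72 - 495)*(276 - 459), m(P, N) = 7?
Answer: 1/103761 ≈ 9.6375e-6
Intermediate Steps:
h = 103761 (h = -567*(-183) = 103761)
p(R) = 2*R*(R + √2*√R) (p(R) = (R + √(2*R))*(2*R) = (R + √2*√R)*(2*R) = 2*R*(R + √2*√R))
d(q, y) = 103761
1/d(m(-15, -22), p(-21)) = 1/103761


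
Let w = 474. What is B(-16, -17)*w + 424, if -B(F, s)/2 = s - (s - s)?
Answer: 16540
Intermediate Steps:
B(F, s) = -2*s (B(F, s) = -2*(s - (s - s)) = -2*(s - 1*0) = -2*(s + 0) = -2*s)
B(-16, -17)*w + 424 = -2*(-17)*474 + 424 = 34*474 + 424 = 16116 + 424 = 16540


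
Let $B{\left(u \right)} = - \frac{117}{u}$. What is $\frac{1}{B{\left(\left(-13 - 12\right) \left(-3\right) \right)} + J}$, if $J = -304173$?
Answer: $- \frac{25}{7604364} \approx -3.2876 \cdot 10^{-6}$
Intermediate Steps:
$\frac{1}{B{\left(\left(-13 - 12\right) \left(-3\right) \right)} + J} = \frac{1}{- \frac{117}{\left(-13 - 12\right) \left(-3\right)} - 304173} = \frac{1}{- \frac{117}{\left(-25\right) \left(-3\right)} - 304173} = \frac{1}{- \frac{117}{75} - 304173} = \frac{1}{\left(-117\right) \frac{1}{75} - 304173} = \frac{1}{- \frac{39}{25} - 304173} = \frac{1}{- \frac{7604364}{25}} = - \frac{25}{7604364}$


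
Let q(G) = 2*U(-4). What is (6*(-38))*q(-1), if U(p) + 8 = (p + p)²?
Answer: -25536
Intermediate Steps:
U(p) = -8 + 4*p² (U(p) = -8 + (p + p)² = -8 + (2*p)² = -8 + 4*p²)
q(G) = 112 (q(G) = 2*(-8 + 4*(-4)²) = 2*(-8 + 4*16) = 2*(-8 + 64) = 2*56 = 112)
(6*(-38))*q(-1) = (6*(-38))*112 = -228*112 = -25536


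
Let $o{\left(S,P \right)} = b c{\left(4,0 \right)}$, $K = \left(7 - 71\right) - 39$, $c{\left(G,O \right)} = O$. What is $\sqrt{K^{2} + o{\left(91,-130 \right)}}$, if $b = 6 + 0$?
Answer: $103$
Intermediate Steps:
$b = 6$
$K = -103$ ($K = -64 - 39 = -103$)
$o{\left(S,P \right)} = 0$ ($o{\left(S,P \right)} = 6 \cdot 0 = 0$)
$\sqrt{K^{2} + o{\left(91,-130 \right)}} = \sqrt{\left(-103\right)^{2} + 0} = \sqrt{10609 + 0} = \sqrt{10609} = 103$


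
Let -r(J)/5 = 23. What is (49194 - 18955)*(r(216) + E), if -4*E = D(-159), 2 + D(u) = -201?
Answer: -7771423/4 ≈ -1.9429e+6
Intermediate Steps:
D(u) = -203 (D(u) = -2 - 201 = -203)
E = 203/4 (E = -1/4*(-203) = 203/4 ≈ 50.750)
r(J) = -115 (r(J) = -5*23 = -115)
(49194 - 18955)*(r(216) + E) = (49194 - 18955)*(-115 + 203/4) = 30239*(-257/4) = -7771423/4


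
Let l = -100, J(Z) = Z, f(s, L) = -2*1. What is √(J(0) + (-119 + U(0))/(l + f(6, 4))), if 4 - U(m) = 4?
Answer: √42/6 ≈ 1.0801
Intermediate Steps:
U(m) = 0 (U(m) = 4 - 1*4 = 4 - 4 = 0)
f(s, L) = -2
√(J(0) + (-119 + U(0))/(l + f(6, 4))) = √(0 + (-119 + 0)/(-100 - 2)) = √(0 - 119/(-102)) = √(0 - 119*(-1/102)) = √(0 + 7/6) = √(7/6) = √42/6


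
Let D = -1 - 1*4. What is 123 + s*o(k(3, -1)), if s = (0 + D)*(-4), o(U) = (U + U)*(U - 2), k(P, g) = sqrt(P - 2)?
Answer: 83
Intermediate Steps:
k(P, g) = sqrt(-2 + P)
D = -5 (D = -1 - 4 = -5)
o(U) = 2*U*(-2 + U) (o(U) = (2*U)*(-2 + U) = 2*U*(-2 + U))
s = 20 (s = (0 - 5)*(-4) = -5*(-4) = 20)
123 + s*o(k(3, -1)) = 123 + 20*(2*sqrt(-2 + 3)*(-2 + sqrt(-2 + 3))) = 123 + 20*(2*sqrt(1)*(-2 + sqrt(1))) = 123 + 20*(2*1*(-2 + 1)) = 123 + 20*(2*1*(-1)) = 123 + 20*(-2) = 123 - 40 = 83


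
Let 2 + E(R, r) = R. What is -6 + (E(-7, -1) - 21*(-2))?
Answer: 27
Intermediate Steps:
E(R, r) = -2 + R
-6 + (E(-7, -1) - 21*(-2)) = -6 + ((-2 - 7) - 21*(-2)) = -6 + (-9 + 42) = -6 + 33 = 27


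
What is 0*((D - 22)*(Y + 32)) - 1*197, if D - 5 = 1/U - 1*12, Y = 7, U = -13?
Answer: -197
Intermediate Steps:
D = -92/13 (D = 5 + (1/(-13) - 1*12) = 5 + (-1/13 - 12) = 5 - 157/13 = -92/13 ≈ -7.0769)
0*((D - 22)*(Y + 32)) - 1*197 = 0*((-92/13 - 22)*(7 + 32)) - 1*197 = 0*(-378/13*39) - 197 = 0*(-1134) - 197 = 0 - 197 = -197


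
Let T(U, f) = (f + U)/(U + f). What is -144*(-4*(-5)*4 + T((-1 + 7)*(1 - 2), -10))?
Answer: -11664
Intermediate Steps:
T(U, f) = 1 (T(U, f) = (U + f)/(U + f) = 1)
-144*(-4*(-5)*4 + T((-1 + 7)*(1 - 2), -10)) = -144*(-4*(-5)*4 + 1) = -144*(20*4 + 1) = -144*(80 + 1) = -144*81 = -11664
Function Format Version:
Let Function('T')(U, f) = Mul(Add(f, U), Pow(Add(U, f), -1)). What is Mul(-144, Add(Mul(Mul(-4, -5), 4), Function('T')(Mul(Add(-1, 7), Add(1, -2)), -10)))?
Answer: -11664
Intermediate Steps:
Function('T')(U, f) = 1 (Function('T')(U, f) = Mul(Add(U, f), Pow(Add(U, f), -1)) = 1)
Mul(-144, Add(Mul(Mul(-4, -5), 4), Function('T')(Mul(Add(-1, 7), Add(1, -2)), -10))) = Mul(-144, Add(Mul(Mul(-4, -5), 4), 1)) = Mul(-144, Add(Mul(20, 4), 1)) = Mul(-144, Add(80, 1)) = Mul(-144, 81) = -11664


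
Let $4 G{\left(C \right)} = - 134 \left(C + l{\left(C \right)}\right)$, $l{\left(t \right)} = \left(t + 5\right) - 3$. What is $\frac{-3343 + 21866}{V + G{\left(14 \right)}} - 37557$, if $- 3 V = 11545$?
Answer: $- \frac{546885489}{14560} \approx -37561.0$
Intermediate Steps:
$V = - \frac{11545}{3}$ ($V = \left(- \frac{1}{3}\right) 11545 = - \frac{11545}{3} \approx -3848.3$)
$l{\left(t \right)} = 2 + t$ ($l{\left(t \right)} = \left(5 + t\right) - 3 = 2 + t$)
$G{\left(C \right)} = -67 - 67 C$ ($G{\left(C \right)} = \frac{\left(-134\right) \left(C + \left(2 + C\right)\right)}{4} = \frac{\left(-134\right) \left(2 + 2 C\right)}{4} = \frac{-268 - 268 C}{4} = -67 - 67 C$)
$\frac{-3343 + 21866}{V + G{\left(14 \right)}} - 37557 = \frac{-3343 + 21866}{- \frac{11545}{3} - 1005} - 37557 = \frac{18523}{- \frac{11545}{3} - 1005} - 37557 = \frac{18523}{- \frac{14560}{3}} - 37557 = 18523 \left(- \frac{3}{14560}\right) - 37557 = - \frac{55569}{14560} - 37557 = - \frac{546885489}{14560}$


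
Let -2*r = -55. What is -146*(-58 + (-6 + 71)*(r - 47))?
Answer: 193523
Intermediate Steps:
r = 55/2 (r = -½*(-55) = 55/2 ≈ 27.500)
-146*(-58 + (-6 + 71)*(r - 47)) = -146*(-58 + (-6 + 71)*(55/2 - 47)) = -146*(-58 + 65*(-39/2)) = -146*(-58 - 2535/2) = -146*(-2651/2) = 193523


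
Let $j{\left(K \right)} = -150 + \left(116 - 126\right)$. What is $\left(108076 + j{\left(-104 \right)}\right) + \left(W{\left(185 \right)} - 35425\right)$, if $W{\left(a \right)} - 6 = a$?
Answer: $72682$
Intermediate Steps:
$W{\left(a \right)} = 6 + a$
$j{\left(K \right)} = -160$ ($j{\left(K \right)} = -150 - 10 = -160$)
$\left(108076 + j{\left(-104 \right)}\right) + \left(W{\left(185 \right)} - 35425\right) = \left(108076 - 160\right) + \left(\left(6 + 185\right) - 35425\right) = 107916 + \left(191 - 35425\right) = 107916 - 35234 = 72682$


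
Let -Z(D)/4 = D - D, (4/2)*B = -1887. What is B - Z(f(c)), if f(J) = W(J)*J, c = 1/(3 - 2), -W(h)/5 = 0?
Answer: -1887/2 ≈ -943.50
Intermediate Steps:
B = -1887/2 (B = (½)*(-1887) = -1887/2 ≈ -943.50)
W(h) = 0 (W(h) = -5*0 = 0)
c = 1 (c = 1/1 = 1)
f(J) = 0 (f(J) = 0*J = 0)
Z(D) = 0 (Z(D) = -4*(D - D) = -4*0 = 0)
B - Z(f(c)) = -1887/2 - 1*0 = -1887/2 + 0 = -1887/2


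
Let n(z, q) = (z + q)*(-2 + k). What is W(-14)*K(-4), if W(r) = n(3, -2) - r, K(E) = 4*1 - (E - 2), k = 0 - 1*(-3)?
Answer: 150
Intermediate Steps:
k = 3 (k = 0 + 3 = 3)
n(z, q) = q + z (n(z, q) = (z + q)*(-2 + 3) = (q + z)*1 = q + z)
K(E) = 6 - E (K(E) = 4 - (-2 + E) = 4 + (2 - E) = 6 - E)
W(r) = 1 - r (W(r) = (-2 + 3) - r = 1 - r)
W(-14)*K(-4) = (1 - 1*(-14))*(6 - 1*(-4)) = (1 + 14)*(6 + 4) = 15*10 = 150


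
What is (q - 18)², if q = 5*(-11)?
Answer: 5329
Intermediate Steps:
q = -55
(q - 18)² = (-55 - 18)² = (-73)² = 5329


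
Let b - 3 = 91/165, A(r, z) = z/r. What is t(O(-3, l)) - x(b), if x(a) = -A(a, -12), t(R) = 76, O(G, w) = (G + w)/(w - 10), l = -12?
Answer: 21278/293 ≈ 72.621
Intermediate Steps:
O(G, w) = (G + w)/(-10 + w)
b = 586/165 (b = 3 + 91/165 = 586/165 ≈ 3.5515)
x(a) = 12/a (x(a) = -(-12)/a = 12/a)
t(O(-3, l)) - x(b) = 76 - 12/586/165 = 76 - 12*165/586 = 76 - 1*990/293 = 76 - 990/293 = 21278/293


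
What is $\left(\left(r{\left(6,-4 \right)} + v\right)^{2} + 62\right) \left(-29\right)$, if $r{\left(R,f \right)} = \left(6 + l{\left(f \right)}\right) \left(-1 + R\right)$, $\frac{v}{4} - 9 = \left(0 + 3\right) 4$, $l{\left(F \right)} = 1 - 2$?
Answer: $-346347$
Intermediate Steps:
$l{\left(F \right)} = -1$
$v = 84$ ($v = 36 + 4 \left(0 + 3\right) 4 = 36 + 4 \cdot 3 \cdot 4 = 36 + 4 \cdot 12 = 36 + 48 = 84$)
$r{\left(R,f \right)} = -5 + 5 R$ ($r{\left(R,f \right)} = \left(6 - 1\right) \left(-1 + R\right) = 5 \left(-1 + R\right) = -5 + 5 R$)
$\left(\left(r{\left(6,-4 \right)} + v\right)^{2} + 62\right) \left(-29\right) = \left(\left(\left(-5 + 5 \cdot 6\right) + 84\right)^{2} + 62\right) \left(-29\right) = \left(\left(\left(-5 + 30\right) + 84\right)^{2} + 62\right) \left(-29\right) = \left(\left(25 + 84\right)^{2} + 62\right) \left(-29\right) = \left(109^{2} + 62\right) \left(-29\right) = \left(11881 + 62\right) \left(-29\right) = 11943 \left(-29\right) = -346347$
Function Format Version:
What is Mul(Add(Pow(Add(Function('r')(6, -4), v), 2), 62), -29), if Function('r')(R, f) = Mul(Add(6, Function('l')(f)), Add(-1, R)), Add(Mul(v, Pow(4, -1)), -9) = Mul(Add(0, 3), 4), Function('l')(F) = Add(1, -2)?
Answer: -346347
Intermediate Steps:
Function('l')(F) = -1
v = 84 (v = Add(36, Mul(4, Mul(Add(0, 3), 4))) = Add(36, Mul(4, Mul(3, 4))) = Add(36, Mul(4, 12)) = Add(36, 48) = 84)
Function('r')(R, f) = Add(-5, Mul(5, R)) (Function('r')(R, f) = Mul(Add(6, -1), Add(-1, R)) = Mul(5, Add(-1, R)) = Add(-5, Mul(5, R)))
Mul(Add(Pow(Add(Function('r')(6, -4), v), 2), 62), -29) = Mul(Add(Pow(Add(Add(-5, Mul(5, 6)), 84), 2), 62), -29) = Mul(Add(Pow(Add(Add(-5, 30), 84), 2), 62), -29) = Mul(Add(Pow(Add(25, 84), 2), 62), -29) = Mul(Add(Pow(109, 2), 62), -29) = Mul(Add(11881, 62), -29) = Mul(11943, -29) = -346347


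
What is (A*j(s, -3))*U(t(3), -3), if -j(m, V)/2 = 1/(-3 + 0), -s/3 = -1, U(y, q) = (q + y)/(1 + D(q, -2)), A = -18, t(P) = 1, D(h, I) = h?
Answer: -12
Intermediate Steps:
U(y, q) = (q + y)/(1 + q)
s = 3 (s = -3*(-1) = 3)
j(m, V) = ⅔ (j(m, V) = -2/(-3 + 0) = -2/(-3) = -2*(-⅓) = ⅔)
(A*j(s, -3))*U(t(3), -3) = (-18*⅔)*((-3 + 1)/(1 - 3)) = -12*(-2)/(-2) = -(-6)*(-2) = -12*1 = -12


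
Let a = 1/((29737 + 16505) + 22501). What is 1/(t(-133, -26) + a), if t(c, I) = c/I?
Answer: 1787318/9142845 ≈ 0.19549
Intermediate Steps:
a = 1/68743 (a = 1/(46242 + 22501) = 1/68743 ≈ 1.4547e-5)
1/(t(-133, -26) + a) = 1/(-133/(-26) + 1/68743) = 1/(-133*(-1/26) + 1/68743) = 1/(133/26 + 1/68743) = 1/(9142845/1787318) = 1787318/9142845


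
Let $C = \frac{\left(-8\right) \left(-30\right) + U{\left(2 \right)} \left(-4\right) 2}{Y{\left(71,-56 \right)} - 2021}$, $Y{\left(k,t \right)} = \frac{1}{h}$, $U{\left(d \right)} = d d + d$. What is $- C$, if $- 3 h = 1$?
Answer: $\frac{24}{253} \approx 0.094862$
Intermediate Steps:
$h = - \frac{1}{3}$ ($h = \left(- \frac{1}{3}\right) 1 = - \frac{1}{3} \approx -0.33333$)
$U{\left(d \right)} = d + d^{2}$ ($U{\left(d \right)} = d^{2} + d = d + d^{2}$)
$Y{\left(k,t \right)} = -3$ ($Y{\left(k,t \right)} = \frac{1}{- \frac{1}{3}} = -3$)
$C = - \frac{24}{253}$ ($C = \frac{\left(-8\right) \left(-30\right) + 2 \left(1 + 2\right) \left(-4\right) 2}{-3 - 2021} = \frac{240 + 2 \cdot 3 \left(-4\right) 2}{-2024} = \left(240 + 6 \left(-4\right) 2\right) \left(- \frac{1}{2024}\right) = \left(240 - 48\right) \left(- \frac{1}{2024}\right) = 192 \left(- \frac{1}{2024}\right) = - \frac{24}{253} \approx -0.094862$)
$- C = \left(-1\right) \left(- \frac{24}{253}\right) = \frac{24}{253}$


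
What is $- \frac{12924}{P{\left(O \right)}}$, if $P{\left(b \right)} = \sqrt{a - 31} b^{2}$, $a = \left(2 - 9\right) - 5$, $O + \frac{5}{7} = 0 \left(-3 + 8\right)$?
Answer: $\frac{633276 i \sqrt{43}}{1075} \approx 3862.9 i$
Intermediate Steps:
$O = - \frac{5}{7}$ ($O = - \frac{5}{7} + 0 \left(-3 + 8\right) = - \frac{5}{7} + 0 \cdot 5 = - \frac{5}{7} + 0 = - \frac{5}{7} \approx -0.71429$)
$a = -12$ ($a = -7 - 5 = -12$)
$P{\left(b \right)} = i \sqrt{43} b^{2}$ ($P{\left(b \right)} = \sqrt{-12 - 31} b^{2} = \sqrt{-43} b^{2} = i \sqrt{43} b^{2}$)
$- \frac{12924}{P{\left(O \right)}} = - \frac{12924}{i \sqrt{43} \left(- \frac{5}{7}\right)^{2}} = - \frac{12924}{i \sqrt{43} \cdot \frac{25}{49}} = - \frac{12924}{\frac{25}{49} i \sqrt{43}} = - 12924 \left(- \frac{49 i \sqrt{43}}{1075}\right) = \frac{633276 i \sqrt{43}}{1075}$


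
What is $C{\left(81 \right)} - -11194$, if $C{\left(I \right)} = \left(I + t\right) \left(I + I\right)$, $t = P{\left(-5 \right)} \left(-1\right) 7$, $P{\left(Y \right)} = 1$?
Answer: $23182$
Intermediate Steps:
$t = -7$ ($t = 1 \left(-1\right) 7 = \left(-1\right) 7 = -7$)
$C{\left(I \right)} = 2 I \left(-7 + I\right)$ ($C{\left(I \right)} = \left(I - 7\right) \left(I + I\right) = \left(-7 + I\right) 2 I = 2 I \left(-7 + I\right)$)
$C{\left(81 \right)} - -11194 = 2 \cdot 81 \left(-7 + 81\right) - -11194 = 2 \cdot 81 \cdot 74 + 11194 = 11988 + 11194 = 23182$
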